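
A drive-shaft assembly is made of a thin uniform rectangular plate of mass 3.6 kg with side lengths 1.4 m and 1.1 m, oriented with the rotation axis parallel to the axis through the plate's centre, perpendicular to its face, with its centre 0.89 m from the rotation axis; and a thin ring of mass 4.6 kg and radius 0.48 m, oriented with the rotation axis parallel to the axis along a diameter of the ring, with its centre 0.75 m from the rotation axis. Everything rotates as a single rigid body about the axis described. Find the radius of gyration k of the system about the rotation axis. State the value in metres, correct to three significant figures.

Rectangular plate: I_cm = (1/12)M(a²+b²) = (1/12)(3.6)[(1.4)² + (1.1)²] = 0.951 kg m²; centre at d = 0.89 m, so I = I_cm + Md² gives I = 0.951 + (3.6)(0.89)² = 3.8026 kg m².
Thin ring: I_cm = (1/2)MR² = (1/2)(4.6)(0.48)² = 0.52992 kg m²; centre at d = 0.75 m, so I = I_cm + Md² gives I = 0.52992 + (4.6)(0.75)² = 3.1174 kg m².
Total I = 6.92 kg m²; total mass M = 8.2 kg.
k = √(I/M) = √(6.92/8.2) = 0.91864 m.

0.919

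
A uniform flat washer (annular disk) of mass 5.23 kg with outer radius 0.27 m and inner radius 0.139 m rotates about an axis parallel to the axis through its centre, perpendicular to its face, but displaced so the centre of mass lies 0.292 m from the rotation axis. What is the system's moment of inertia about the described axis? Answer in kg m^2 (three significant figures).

0.687

I_cm = (1/2)M(R²+r²) = (1/2)(5.23)[(0.27)² + (0.139)²] = 0.24116 kg m^2; centre at d = 0.292 m, so the parallel axis theorem gives I = 0.24116 + (5.23)(0.292)² = 0.68709 kg m^2.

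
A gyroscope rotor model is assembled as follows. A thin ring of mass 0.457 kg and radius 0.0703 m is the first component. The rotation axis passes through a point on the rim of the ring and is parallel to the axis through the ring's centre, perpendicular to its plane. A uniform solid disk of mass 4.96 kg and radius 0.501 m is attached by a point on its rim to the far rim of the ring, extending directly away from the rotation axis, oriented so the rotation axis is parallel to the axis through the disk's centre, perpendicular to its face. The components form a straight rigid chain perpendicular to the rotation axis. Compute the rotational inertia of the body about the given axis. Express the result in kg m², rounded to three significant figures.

2.67

Thin ring: I_cm = MR² = (0.457)(0.0703)² = 0.0022585 kg m²; centre at d = 0.0703 m, so the parallel axis theorem gives I = 0.0022585 + (0.457)(0.0703)² = 0.0045171 kg m².
Solid disk: I_cm = (1/2)MR² = (1/2)(4.96)(0.501)² = 0.62248 kg m²; centre at d = 0.0703 + 0.0703 + 0.501 = 0.6416 m, so the parallel axis theorem gives I = 0.62248 + (4.96)(0.6416)² = 2.6643 kg m².
Total I = 0.0045171 + 2.6643 = 2.6688 kg m².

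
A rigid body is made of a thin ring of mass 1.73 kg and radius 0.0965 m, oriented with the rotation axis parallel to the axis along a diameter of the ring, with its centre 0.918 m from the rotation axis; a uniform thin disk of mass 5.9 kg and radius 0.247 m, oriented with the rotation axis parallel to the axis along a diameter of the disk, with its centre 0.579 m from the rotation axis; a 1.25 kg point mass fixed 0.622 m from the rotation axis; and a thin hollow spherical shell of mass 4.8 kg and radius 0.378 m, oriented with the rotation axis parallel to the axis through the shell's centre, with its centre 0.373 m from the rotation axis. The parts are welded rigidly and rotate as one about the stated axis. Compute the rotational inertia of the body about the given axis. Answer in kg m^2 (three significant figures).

Thin ring: I_cm = (1/2)MR² = (1/2)(1.73)(0.0965)² = 0.0080551 kg m^2; centre at d = 0.918 m, so I = I_cm + Md² gives I = 0.0080551 + (1.73)(0.918)² = 1.466 kg m^2.
Thin disk: I_cm = (1/4)MR² = (1/4)(5.9)(0.247)² = 0.089988 kg m^2; centre at d = 0.579 m, so I = I_cm + Md² gives I = 0.089988 + (5.9)(0.579)² = 2.0679 kg m^2.
Point mass: I_cm = 0; centre at d = 0.622 m, so I = I_cm + Md² gives I = 0 + (1.25)(0.622)² = 0.48361 kg m^2.
Spherical shell: I_cm = (2/3)MR² = (2/3)(4.8)(0.378)² = 0.45723 kg m^2; centre at d = 0.373 m, so I = I_cm + Md² gives I = 0.45723 + (4.8)(0.373)² = 1.125 kg m^2.
Total I = 1.466 + 2.0679 + 0.48361 + 1.125 = 5.1425 kg m^2.

5.14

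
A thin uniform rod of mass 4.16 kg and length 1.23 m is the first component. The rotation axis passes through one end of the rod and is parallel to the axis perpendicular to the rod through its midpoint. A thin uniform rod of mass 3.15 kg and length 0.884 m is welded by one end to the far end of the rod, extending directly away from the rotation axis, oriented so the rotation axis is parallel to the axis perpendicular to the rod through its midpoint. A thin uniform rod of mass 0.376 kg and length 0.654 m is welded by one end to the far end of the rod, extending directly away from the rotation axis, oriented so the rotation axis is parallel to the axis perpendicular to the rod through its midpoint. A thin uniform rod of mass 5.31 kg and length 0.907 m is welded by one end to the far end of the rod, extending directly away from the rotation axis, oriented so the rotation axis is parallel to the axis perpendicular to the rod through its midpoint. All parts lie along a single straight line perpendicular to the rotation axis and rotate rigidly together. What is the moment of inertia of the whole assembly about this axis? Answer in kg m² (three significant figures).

68.8

Thin rod: I_cm = (1/12)ML² = (1/12)(4.16)(1.23)² = 0.52447 kg m²; centre at d = 0.615 m, so the parallel axis theorem gives I = 0.52447 + (4.16)(0.615)² = 2.0979 kg m².
Thin rod: I_cm = (1/12)ML² = (1/12)(3.15)(0.884)² = 0.20513 kg m²; centre at d = 0.615 + 0.615 + 0.442 = 1.672 m, so the parallel axis theorem gives I = 0.20513 + (3.15)(1.672)² = 9.0112 kg m².
Thin rod: I_cm = (1/12)ML² = (1/12)(0.376)(0.654)² = 0.013402 kg m²; centre at d = 0.615 + 0.615 + 0.442 + 0.442 + 0.327 = 2.441 m, so the parallel axis theorem gives I = 0.013402 + (0.376)(2.441)² = 2.2538 kg m².
Thin rod: I_cm = (1/12)ML² = (1/12)(5.31)(0.907)² = 0.36402 kg m²; centre at d = 0.615 + 0.615 + 0.442 + 0.442 + 0.327 + 0.327 + 0.4535 = 3.2215 m, so the parallel axis theorem gives I = 0.36402 + (5.31)(3.2215)² = 55.472 kg m².
Total I = 2.0979 + 9.0112 + 2.2538 + 55.472 = 68.834 kg m².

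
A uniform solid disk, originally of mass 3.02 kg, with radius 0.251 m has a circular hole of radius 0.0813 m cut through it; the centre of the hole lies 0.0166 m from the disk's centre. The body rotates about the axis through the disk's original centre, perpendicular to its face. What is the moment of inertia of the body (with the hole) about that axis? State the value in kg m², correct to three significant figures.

Unpierced body about its centre: I₀ = (1/2)MR² = (1/2)(3.02)(0.251)² = 0.095132 kg m².
The removed disk has mass m = M·(r/R)² = (3.02)(0.0813/0.251)² = 0.31684 kg (same uniform areal density).
Its moment of inertia about the rotation axis (parallel-axis theorem): I_hole = (1/2)mr² + md² = (1/2)(0.31684)(0.0813)² + (0.31684)(0.0166)² = 0.0011344 kg m².
Treating the hole as negative mass, I = I₀ − I_hole = 0.095132 − 0.0011344 = 0.093997 kg m².

0.0940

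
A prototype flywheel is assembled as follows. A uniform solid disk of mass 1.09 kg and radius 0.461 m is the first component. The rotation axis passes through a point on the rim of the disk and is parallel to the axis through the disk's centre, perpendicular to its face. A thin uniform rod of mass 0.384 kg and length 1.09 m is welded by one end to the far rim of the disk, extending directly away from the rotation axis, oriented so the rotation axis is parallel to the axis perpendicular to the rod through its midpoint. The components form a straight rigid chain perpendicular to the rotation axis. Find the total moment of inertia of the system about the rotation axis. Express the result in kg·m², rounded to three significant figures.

1.21

Solid disk: I_cm = (1/2)MR² = (1/2)(1.09)(0.461)² = 0.11582 kg·m²; centre at d = 0.461 m, so the parallel axis theorem gives I = 0.11582 + (1.09)(0.461)² = 0.34747 kg·m².
Thin rod: I_cm = (1/12)ML² = (1/12)(0.384)(1.09)² = 0.038019 kg·m²; centre at d = 0.461 + 0.461 + 0.545 = 1.467 m, so the parallel axis theorem gives I = 0.038019 + (0.384)(1.467)² = 0.86442 kg·m².
Total I = 0.34747 + 0.86442 = 1.2119 kg·m².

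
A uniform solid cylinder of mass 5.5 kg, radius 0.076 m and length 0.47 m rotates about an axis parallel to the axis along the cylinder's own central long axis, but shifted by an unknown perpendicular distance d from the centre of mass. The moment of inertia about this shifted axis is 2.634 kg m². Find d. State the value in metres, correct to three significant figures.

About the centre-of-mass axis, I_cm = (1/2)MR² = (1/2)(5.5)(0.076)² = 0.015884 kg m².
Parallel axis theorem: I = I_cm + Md², so Md² = 2.634 − 0.015884 = 2.6181 kg m².
d = √(2.6181 / 5.5) = 0.68994 m.

0.690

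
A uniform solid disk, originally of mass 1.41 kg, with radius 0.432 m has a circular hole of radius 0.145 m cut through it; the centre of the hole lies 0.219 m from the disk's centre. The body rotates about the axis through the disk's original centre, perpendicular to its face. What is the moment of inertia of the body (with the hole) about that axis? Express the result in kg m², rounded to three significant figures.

Unpierced body about its centre: I₀ = (1/2)MR² = (1/2)(1.41)(0.432)² = 0.13157 kg m².
The removed disk has mass m = M·(r/R)² = (1.41)(0.145/0.432)² = 0.15885 kg (same uniform areal density).
Its moment of inertia about the rotation axis (parallel-axis theorem): I_hole = (1/2)mr² + md² = (1/2)(0.15885)(0.145)² + (0.15885)(0.219)² = 0.0092885 kg m².
Treating the hole as negative mass, I = I₀ − I_hole = 0.13157 − 0.0092885 = 0.12228 kg m².

0.122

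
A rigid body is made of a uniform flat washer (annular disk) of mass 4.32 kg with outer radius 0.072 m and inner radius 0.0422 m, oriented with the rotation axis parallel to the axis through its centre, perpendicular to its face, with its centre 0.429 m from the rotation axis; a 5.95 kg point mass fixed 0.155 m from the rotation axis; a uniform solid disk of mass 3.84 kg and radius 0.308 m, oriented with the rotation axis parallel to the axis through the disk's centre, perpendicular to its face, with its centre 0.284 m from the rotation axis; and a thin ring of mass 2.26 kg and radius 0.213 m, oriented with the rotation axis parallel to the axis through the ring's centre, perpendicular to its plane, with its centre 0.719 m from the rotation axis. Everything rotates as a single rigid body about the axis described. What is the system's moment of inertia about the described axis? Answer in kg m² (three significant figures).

Annular disk: I_cm = (1/2)M(R²+r²) = (1/2)(4.32)[(0.072)² + (0.0422)²] = 0.015044 kg m²; centre at d = 0.429 m, so I = I_cm + Md² gives I = 0.015044 + (4.32)(0.429)² = 0.8101 kg m².
Point mass: I_cm = 0; centre at d = 0.155 m, so I = I_cm + Md² gives I = 0 + (5.95)(0.155)² = 0.14295 kg m².
Solid disk: I_cm = (1/2)MR² = (1/2)(3.84)(0.308)² = 0.18214 kg m²; centre at d = 0.284 m, so I = I_cm + Md² gives I = 0.18214 + (3.84)(0.284)² = 0.49186 kg m².
Thin ring: I_cm = MR² = (2.26)(0.213)² = 0.10253 kg m²; centre at d = 0.719 m, so I = I_cm + Md² gives I = 0.10253 + (2.26)(0.719)² = 1.2709 kg m².
Total I = 0.8101 + 0.14295 + 0.49186 + 1.2709 = 2.7158 kg m².

2.72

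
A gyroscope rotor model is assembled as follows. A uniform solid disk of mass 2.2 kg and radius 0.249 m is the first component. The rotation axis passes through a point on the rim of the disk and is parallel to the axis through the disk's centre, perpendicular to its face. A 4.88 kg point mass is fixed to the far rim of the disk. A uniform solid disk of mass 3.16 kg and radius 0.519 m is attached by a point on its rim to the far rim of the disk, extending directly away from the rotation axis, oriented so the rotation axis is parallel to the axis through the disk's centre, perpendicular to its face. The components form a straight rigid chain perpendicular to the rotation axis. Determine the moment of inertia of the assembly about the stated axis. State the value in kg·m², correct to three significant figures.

Solid disk: I_cm = (1/2)MR² = (1/2)(2.2)(0.249)² = 0.068201 kg·m²; centre at d = 0.249 m, so the parallel axis theorem gives I = 0.068201 + (2.2)(0.249)² = 0.2046 kg·m².
Point mass: I_cm = 0; centre at d = 0.249 + 0.249 = 0.498 m, so the parallel axis theorem gives I = 0 + (4.88)(0.498)² = 1.2103 kg·m².
Solid disk: I_cm = (1/2)MR² = (1/2)(3.16)(0.519)² = 0.42559 kg·m²; centre at d = 0.249 + 0.249 + 0.519 = 1.017 m, so the parallel axis theorem gives I = 0.42559 + (3.16)(1.017)² = 3.6939 kg·m².
Total I = 0.2046 + 1.2103 + 3.6939 = 5.1088 kg·m².

5.11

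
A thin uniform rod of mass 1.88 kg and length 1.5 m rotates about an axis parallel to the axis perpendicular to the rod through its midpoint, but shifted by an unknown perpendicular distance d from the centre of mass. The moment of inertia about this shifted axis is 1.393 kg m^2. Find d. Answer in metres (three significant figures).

About the centre-of-mass axis, I_cm = (1/12)ML² = (1/12)(1.88)(1.5)² = 0.3525 kg m^2.
Parallel axis theorem: I = I_cm + Md², so Md² = 1.393 − 0.3525 = 1.0405 kg m^2.
d = √(1.0405 / 1.88) = 0.74395 m.

0.744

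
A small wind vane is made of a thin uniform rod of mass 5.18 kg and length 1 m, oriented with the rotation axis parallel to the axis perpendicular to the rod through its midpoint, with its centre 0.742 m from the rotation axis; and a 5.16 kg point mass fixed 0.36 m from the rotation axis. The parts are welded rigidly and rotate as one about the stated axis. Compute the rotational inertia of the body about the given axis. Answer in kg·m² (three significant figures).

Thin rod: I_cm = (1/12)ML² = (1/12)(5.18)(1)² = 0.43167 kg·m²; centre at d = 0.742 m, so the parallel axis theorem gives I = 0.43167 + (5.18)(0.742)² = 3.2836 kg·m².
Point mass: I_cm = 0; centre at d = 0.36 m, so the parallel axis theorem gives I = 0 + (5.16)(0.36)² = 0.66874 kg·m².
Total I = 3.2836 + 0.66874 = 3.9523 kg·m².

3.95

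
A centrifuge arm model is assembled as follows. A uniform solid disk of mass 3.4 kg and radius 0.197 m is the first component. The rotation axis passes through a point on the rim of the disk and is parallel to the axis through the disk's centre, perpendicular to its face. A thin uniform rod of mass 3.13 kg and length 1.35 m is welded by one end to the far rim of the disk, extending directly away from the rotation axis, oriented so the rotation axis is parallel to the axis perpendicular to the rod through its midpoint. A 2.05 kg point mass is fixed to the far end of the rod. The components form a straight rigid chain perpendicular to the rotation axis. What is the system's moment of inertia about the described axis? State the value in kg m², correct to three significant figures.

Solid disk: I_cm = (1/2)MR² = (1/2)(3.4)(0.197)² = 0.065975 kg m²; centre at d = 0.197 m, so I = I_cm + Md² gives I = 0.065975 + (3.4)(0.197)² = 0.19793 kg m².
Thin rod: I_cm = (1/12)ML² = (1/12)(3.13)(1.35)² = 0.47537 kg m²; centre at d = 0.197 + 0.197 + 0.675 = 1.069 m, so I = I_cm + Md² gives I = 0.47537 + (3.13)(1.069)² = 4.0522 kg m².
Point mass: I_cm = 0; centre at d = 0.197 + 0.197 + 0.675 + 0.675 = 1.744 m, so I = I_cm + Md² gives I = 0 + (2.05)(1.744)² = 6.2351 kg m².
Total I = 0.19793 + 4.0522 + 6.2351 = 10.485 kg m².

10.5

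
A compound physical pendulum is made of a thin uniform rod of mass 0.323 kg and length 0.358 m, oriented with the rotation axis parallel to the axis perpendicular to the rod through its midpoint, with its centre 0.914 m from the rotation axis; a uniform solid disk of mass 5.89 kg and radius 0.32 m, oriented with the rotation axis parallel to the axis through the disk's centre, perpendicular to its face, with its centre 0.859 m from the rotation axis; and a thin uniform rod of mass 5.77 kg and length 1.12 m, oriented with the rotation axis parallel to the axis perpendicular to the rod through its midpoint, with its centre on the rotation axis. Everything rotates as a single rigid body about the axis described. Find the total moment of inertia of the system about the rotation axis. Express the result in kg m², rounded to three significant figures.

Thin rod: I_cm = (1/12)ML² = (1/12)(0.323)(0.358)² = 0.0034497 kg m²; centre at d = 0.914 m, so I = I_cm + Md² gives I = 0.0034497 + (0.323)(0.914)² = 0.27328 kg m².
Solid disk: I_cm = (1/2)MR² = (1/2)(5.89)(0.32)² = 0.30157 kg m²; centre at d = 0.859 m, so I = I_cm + Md² gives I = 0.30157 + (5.89)(0.859)² = 4.6477 kg m².
Thin rod: I_cm = (1/12)ML² = (1/12)(5.77)(1.12)² = 0.60316 kg m²; axis through the centre, so I = 0.60316 kg m².
Total I = 0.27328 + 4.6477 + 0.60316 = 5.5241 kg m².

5.52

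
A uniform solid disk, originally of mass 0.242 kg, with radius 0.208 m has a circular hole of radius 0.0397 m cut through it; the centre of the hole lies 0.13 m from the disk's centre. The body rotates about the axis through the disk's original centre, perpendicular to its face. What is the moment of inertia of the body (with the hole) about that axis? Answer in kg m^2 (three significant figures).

0.00508

Unpierced body about its centre: I₀ = (1/2)MR² = (1/2)(0.242)(0.208)² = 0.0052349 kg m^2.
The removed disk has mass m = M·(r/R)² = (0.242)(0.0397/0.208)² = 0.008816 kg (same uniform areal density).
Its moment of inertia about the rotation axis (parallel-axis theorem): I_hole = (1/2)mr² + md² = (1/2)(0.008816)(0.0397)² + (0.008816)(0.13)² = 0.00015594 kg m^2.
Treating the hole as negative mass, I = I₀ − I_hole = 0.0052349 − 0.00015594 = 0.005079 kg m^2.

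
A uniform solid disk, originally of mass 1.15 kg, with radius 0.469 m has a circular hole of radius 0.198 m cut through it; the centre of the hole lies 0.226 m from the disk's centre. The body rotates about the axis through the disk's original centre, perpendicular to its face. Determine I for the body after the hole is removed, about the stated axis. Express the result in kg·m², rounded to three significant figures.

Unpierced body about its centre: I₀ = (1/2)MR² = (1/2)(1.15)(0.469)² = 0.12648 kg·m².
The removed disk has mass m = M·(r/R)² = (1.15)(0.198/0.469)² = 0.20497 kg (same uniform areal density).
Its moment of inertia about the rotation axis (parallel-axis theorem): I_hole = (1/2)mr² + md² = (1/2)(0.20497)(0.198)² + (0.20497)(0.226)² = 0.014487 kg·m².
Treating the hole as negative mass, I = I₀ − I_hole = 0.12648 − 0.014487 = 0.11199 kg·m².

0.112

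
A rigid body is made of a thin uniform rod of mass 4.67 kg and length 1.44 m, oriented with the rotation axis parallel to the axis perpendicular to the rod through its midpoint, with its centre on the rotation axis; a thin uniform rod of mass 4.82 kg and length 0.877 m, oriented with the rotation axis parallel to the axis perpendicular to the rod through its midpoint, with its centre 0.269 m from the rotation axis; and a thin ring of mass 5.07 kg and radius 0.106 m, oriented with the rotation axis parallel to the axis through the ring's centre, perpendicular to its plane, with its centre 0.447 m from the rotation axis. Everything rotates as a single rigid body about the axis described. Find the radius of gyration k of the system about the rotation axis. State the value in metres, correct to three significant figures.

Thin rod: I_cm = (1/12)ML² = (1/12)(4.67)(1.44)² = 0.80698 kg m^2; axis through the centre, so I = 0.80698 kg m^2.
Thin rod: I_cm = (1/12)ML² = (1/12)(4.82)(0.877)² = 0.30893 kg m^2; centre at d = 0.269 m, so I = I_cm + Md² gives I = 0.30893 + (4.82)(0.269)² = 0.65771 kg m^2.
Thin ring: I_cm = MR² = (5.07)(0.106)² = 0.056967 kg m^2; centre at d = 0.447 m, so I = I_cm + Md² gives I = 0.056967 + (5.07)(0.447)² = 1.07 kg m^2.
Total I = 2.5347 kg m^2; total mass M = 14.56 kg.
k = √(I/M) = √(2.5347/14.56) = 0.41724 m.

0.417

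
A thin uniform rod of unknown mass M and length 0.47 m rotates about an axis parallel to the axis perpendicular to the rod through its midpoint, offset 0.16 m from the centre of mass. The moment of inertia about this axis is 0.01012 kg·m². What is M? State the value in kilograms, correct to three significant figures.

0.230

I = I_cm + Md² = (1/12)ML² + Md² = M·[0.0833333·(0.47)² + (0.16)²] = M·0.044008.
So M = 0.01012 / 0.044008 = 0.22996 kg.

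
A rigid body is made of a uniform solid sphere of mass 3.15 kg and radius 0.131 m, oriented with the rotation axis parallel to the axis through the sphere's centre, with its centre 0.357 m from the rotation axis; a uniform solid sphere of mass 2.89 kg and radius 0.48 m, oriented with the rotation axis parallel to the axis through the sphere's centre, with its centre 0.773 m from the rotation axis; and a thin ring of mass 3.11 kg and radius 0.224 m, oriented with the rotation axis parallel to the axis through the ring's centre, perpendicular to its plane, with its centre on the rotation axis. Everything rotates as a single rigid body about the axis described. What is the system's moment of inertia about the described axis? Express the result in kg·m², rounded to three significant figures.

Solid sphere: I_cm = (2/5)MR² = (2/5)(3.15)(0.131)² = 0.021623 kg·m²; centre at d = 0.357 m, so I = I_cm + Md² gives I = 0.021623 + (3.15)(0.357)² = 0.42309 kg·m².
Solid sphere: I_cm = (2/5)MR² = (2/5)(2.89)(0.48)² = 0.26634 kg·m²; centre at d = 0.773 m, so I = I_cm + Md² gives I = 0.26634 + (2.89)(0.773)² = 1.9932 kg·m².
Thin ring: I_cm = MR² = (3.11)(0.224)² = 0.15605 kg·m²; axis through the centre, so I = 0.15605 kg·m².
Total I = 0.42309 + 1.9932 + 0.15605 = 2.5723 kg·m².

2.57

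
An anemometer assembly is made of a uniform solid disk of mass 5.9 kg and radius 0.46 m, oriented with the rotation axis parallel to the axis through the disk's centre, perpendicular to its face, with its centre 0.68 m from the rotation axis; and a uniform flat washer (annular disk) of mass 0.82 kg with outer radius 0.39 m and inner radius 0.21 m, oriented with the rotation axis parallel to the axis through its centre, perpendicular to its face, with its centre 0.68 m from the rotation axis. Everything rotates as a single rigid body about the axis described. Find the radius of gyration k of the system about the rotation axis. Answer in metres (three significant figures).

Solid disk: I_cm = (1/2)MR² = (1/2)(5.9)(0.46)² = 0.62422 kg·m²; centre at d = 0.68 m, so the parallel axis theorem gives I = 0.62422 + (5.9)(0.68)² = 3.3524 kg·m².
Annular disk: I_cm = (1/2)M(R²+r²) = (1/2)(0.82)[(0.39)² + (0.21)²] = 0.080442 kg·m²; centre at d = 0.68 m, so the parallel axis theorem gives I = 0.080442 + (0.82)(0.68)² = 0.45961 kg·m².
Total I = 3.812 kg·m²; total mass M = 6.72 kg.
k = √(I/M) = √(3.812/6.72) = 0.75317 m.

0.753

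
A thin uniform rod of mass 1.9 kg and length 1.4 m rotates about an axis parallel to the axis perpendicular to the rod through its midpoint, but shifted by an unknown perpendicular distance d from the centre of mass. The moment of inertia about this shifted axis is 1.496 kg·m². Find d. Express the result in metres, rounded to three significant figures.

0.790

About the centre-of-mass axis, I_cm = (1/12)ML² = (1/12)(1.9)(1.4)² = 0.31033 kg·m².
Parallel axis theorem: I = I_cm + Md², so Md² = 1.496 − 0.31033 = 1.1857 kg·m².
d = √(1.1857 / 1.9) = 0.78996 m.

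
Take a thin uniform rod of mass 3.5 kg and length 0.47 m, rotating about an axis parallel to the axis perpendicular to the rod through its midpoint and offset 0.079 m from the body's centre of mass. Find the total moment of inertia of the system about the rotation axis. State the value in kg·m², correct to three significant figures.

I_cm = (1/12)ML² = (1/12)(3.5)(0.47)² = 0.064429 kg·m²; centre at d = 0.079 m, so the parallel axis theorem gives I = 0.064429 + (3.5)(0.079)² = 0.086273 kg·m².

0.0863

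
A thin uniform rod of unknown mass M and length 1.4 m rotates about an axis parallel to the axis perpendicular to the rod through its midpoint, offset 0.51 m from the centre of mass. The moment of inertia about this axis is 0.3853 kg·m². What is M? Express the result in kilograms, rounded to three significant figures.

0.910

I = I_cm + Md² = (1/12)ML² + Md² = M·[0.0833333·(1.4)² + (0.51)²] = M·0.42343.
So M = 0.3853 / 0.42343 = 0.90994 kg.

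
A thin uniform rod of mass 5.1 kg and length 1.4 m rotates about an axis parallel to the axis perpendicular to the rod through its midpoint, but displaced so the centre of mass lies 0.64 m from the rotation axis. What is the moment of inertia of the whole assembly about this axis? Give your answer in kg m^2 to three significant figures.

2.92

I_cm = (1/12)ML² = (1/12)(5.1)(1.4)² = 0.833 kg m^2; centre at d = 0.64 m, so the parallel axis theorem gives I = 0.833 + (5.1)(0.64)² = 2.922 kg m^2.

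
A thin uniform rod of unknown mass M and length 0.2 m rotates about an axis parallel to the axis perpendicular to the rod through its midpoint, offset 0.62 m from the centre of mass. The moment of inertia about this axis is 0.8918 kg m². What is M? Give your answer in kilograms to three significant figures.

2.30

I = I_cm + Md² = (1/12)ML² + Md² = M·[0.0833333·(0.2)² + (0.62)²] = M·0.38773.
So M = 0.8918 / 0.38773 = 2.3 kg.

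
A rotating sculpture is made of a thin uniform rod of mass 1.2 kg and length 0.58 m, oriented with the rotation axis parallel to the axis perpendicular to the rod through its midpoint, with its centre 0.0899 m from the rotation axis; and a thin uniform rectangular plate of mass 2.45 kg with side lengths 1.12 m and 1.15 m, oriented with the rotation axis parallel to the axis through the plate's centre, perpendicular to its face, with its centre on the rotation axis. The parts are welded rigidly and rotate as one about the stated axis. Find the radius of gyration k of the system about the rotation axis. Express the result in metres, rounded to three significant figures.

0.395

Thin rod: I_cm = (1/12)ML² = (1/12)(1.2)(0.58)² = 0.03364 kg m^2; centre at d = 0.0899 m, so the parallel axis theorem gives I = 0.03364 + (1.2)(0.0899)² = 0.043338 kg m^2.
Rectangular plate: I_cm = (1/12)M(a²+b²) = (1/12)(2.45)[(1.12)² + (1.15)²] = 0.52612 kg m^2; axis through the centre, so I = 0.52612 kg m^2.
Total I = 0.56946 kg m^2; total mass M = 3.65 kg.
k = √(I/M) = √(0.56946/3.65) = 0.39499 m.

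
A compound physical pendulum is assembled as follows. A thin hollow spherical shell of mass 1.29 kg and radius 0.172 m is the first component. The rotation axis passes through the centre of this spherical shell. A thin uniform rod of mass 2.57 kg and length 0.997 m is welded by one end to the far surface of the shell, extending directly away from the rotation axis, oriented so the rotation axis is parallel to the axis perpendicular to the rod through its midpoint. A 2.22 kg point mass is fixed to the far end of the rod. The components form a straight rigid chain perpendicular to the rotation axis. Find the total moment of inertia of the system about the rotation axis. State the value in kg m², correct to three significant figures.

Spherical shell: I_cm = (2/3)MR² = (2/3)(1.29)(0.172)² = 0.025442 kg m²; axis through the centre, so I = 0.025442 kg m².
Thin rod: I_cm = (1/12)ML² = (1/12)(2.57)(0.997)² = 0.21288 kg m²; centre at d = 0.172 + 0.4985 = 0.6705 m, so the parallel axis theorem gives I = 0.21288 + (2.57)(0.6705)² = 1.3683 kg m².
Point mass: I_cm = 0; centre at d = 0.172 + 0.4985 + 0.4985 = 1.169 m, so the parallel axis theorem gives I = 0 + (2.22)(1.169)² = 3.0338 kg m².
Total I = 0.025442 + 1.3683 + 3.0338 = 4.4275 kg m².

4.43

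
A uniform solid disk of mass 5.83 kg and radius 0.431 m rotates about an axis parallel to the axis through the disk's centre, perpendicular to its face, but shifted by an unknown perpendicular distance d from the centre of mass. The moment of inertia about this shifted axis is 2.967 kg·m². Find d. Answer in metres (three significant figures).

About the centre-of-mass axis, I_cm = (1/2)MR² = (1/2)(5.83)(0.431)² = 0.54149 kg·m².
Parallel axis theorem: I = I_cm + Md², so Md² = 2.967 − 0.54149 = 2.4255 kg·m².
d = √(2.4255 / 5.83) = 0.64501 m.

0.645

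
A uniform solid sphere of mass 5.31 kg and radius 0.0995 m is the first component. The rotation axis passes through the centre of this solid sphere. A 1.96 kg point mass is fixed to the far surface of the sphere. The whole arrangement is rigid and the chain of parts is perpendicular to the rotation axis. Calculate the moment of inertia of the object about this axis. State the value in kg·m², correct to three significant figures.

0.0404

Solid sphere: I_cm = (2/5)MR² = (2/5)(5.31)(0.0995)² = 0.021028 kg·m²; axis through the centre, so I = 0.021028 kg·m².
Point mass: I_cm = 0; centre at d = 0.0995 m, so the parallel axis theorem gives I = 0 + (1.96)(0.0995)² = 0.019404 kg·m².
Total I = 0.021028 + 0.019404 = 0.040433 kg·m².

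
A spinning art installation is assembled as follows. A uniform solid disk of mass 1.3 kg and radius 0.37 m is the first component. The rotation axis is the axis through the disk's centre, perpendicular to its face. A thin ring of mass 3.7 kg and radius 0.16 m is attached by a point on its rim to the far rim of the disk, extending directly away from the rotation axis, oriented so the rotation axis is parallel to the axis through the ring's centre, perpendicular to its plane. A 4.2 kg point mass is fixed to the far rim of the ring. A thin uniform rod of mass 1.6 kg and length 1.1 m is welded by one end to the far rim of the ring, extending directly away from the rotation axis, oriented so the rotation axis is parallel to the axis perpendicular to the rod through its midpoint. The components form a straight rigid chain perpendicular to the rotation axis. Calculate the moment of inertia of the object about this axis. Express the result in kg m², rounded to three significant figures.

5.84

Solid disk: I_cm = (1/2)MR² = (1/2)(1.3)(0.37)² = 0.088985 kg m²; axis through the centre, so I = 0.088985 kg m².
Thin ring: I_cm = MR² = (3.7)(0.16)² = 0.09472 kg m²; centre at d = 0.37 + 0.16 = 0.53 m, so I = I_cm + Md² gives I = 0.09472 + (3.7)(0.53)² = 1.1341 kg m².
Point mass: I_cm = 0; centre at d = 0.37 + 0.16 + 0.16 = 0.69 m, so I = I_cm + Md² gives I = 0 + (4.2)(0.69)² = 1.9996 kg m².
Thin rod: I_cm = (1/12)ML² = (1/12)(1.6)(1.1)² = 0.16133 kg m²; centre at d = 0.37 + 0.16 + 0.16 + 0.55 = 1.24 m, so I = I_cm + Md² gives I = 0.16133 + (1.6)(1.24)² = 2.6215 kg m².
Total I = 0.088985 + 1.1341 + 1.9996 + 2.6215 = 5.8441 kg m².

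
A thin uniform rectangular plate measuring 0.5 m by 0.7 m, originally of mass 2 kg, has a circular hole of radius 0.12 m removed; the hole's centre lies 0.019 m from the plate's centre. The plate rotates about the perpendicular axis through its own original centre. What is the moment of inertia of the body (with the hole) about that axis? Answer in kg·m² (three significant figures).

Unpierced body about its centre: I₀ = (1/12)M(a²+b²) = (1/12)(2)[(0.5)² + (0.7)²] = 0.12333 kg·m².
The removed disk has mass m = M·πr²/(ab) = (2)·π(0.12)²/(0.5·0.7) = 0.25851 kg (same uniform areal density).
Its moment of inertia about the rotation axis (parallel-axis theorem): I_hole = (1/2)mr² + md² = (1/2)(0.25851)(0.12)² + (0.25851)(0.019)² = 0.0019546 kg·m².
Treating the hole as negative mass, I = I₀ − I_hole = 0.12333 − 0.0019546 = 0.12138 kg·m².

0.121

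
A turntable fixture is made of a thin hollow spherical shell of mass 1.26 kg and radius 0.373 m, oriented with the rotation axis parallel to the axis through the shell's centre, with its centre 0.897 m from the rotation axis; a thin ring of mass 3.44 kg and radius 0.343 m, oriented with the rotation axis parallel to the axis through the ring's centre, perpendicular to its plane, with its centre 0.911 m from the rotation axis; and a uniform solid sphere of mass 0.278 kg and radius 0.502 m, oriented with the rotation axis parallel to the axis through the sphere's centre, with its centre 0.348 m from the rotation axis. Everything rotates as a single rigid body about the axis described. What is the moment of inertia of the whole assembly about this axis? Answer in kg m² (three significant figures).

Spherical shell: I_cm = (2/3)MR² = (2/3)(1.26)(0.373)² = 0.11687 kg m²; centre at d = 0.897 m, so the parallel axis theorem gives I = 0.11687 + (1.26)(0.897)² = 1.1307 kg m².
Thin ring: I_cm = MR² = (3.44)(0.343)² = 0.40471 kg m²; centre at d = 0.911 m, so the parallel axis theorem gives I = 0.40471 + (3.44)(0.911)² = 3.2596 kg m².
Solid sphere: I_cm = (2/5)MR² = (2/5)(0.278)(0.502)² = 0.028023 kg m²; centre at d = 0.348 m, so the parallel axis theorem gives I = 0.028023 + (0.278)(0.348)² = 0.06169 kg m².
Total I = 1.1307 + 3.2596 + 0.06169 = 4.452 kg m².

4.45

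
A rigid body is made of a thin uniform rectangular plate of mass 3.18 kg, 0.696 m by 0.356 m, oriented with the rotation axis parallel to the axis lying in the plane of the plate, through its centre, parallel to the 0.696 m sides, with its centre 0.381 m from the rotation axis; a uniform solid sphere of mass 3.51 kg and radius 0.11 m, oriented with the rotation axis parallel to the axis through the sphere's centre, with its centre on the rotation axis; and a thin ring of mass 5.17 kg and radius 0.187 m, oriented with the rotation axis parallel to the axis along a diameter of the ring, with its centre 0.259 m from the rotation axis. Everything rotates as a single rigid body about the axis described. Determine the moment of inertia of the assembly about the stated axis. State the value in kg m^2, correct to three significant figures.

Rectangular plate: I_cm = (1/12)Mb² = (1/12)(3.18)(0.356)² = 0.033585 kg m^2; centre at d = 0.381 m, so I = I_cm + Md² gives I = 0.033585 + (3.18)(0.381)² = 0.4952 kg m^2.
Solid sphere: I_cm = (2/5)MR² = (2/5)(3.51)(0.11)² = 0.016988 kg m^2; axis through the centre, so I = 0.016988 kg m^2.
Thin ring: I_cm = (1/2)MR² = (1/2)(5.17)(0.187)² = 0.090395 kg m^2; centre at d = 0.259 m, so I = I_cm + Md² gives I = 0.090395 + (5.17)(0.259)² = 0.4372 kg m^2.
Total I = 0.4952 + 0.016988 + 0.4372 = 0.94939 kg m^2.

0.949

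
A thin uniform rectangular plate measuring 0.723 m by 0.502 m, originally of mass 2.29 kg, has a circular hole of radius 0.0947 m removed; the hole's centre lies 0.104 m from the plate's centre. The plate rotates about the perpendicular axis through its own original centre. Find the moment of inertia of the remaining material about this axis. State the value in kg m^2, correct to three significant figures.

Unpierced body about its centre: I₀ = (1/12)M(a²+b²) = (1/12)(2.29)[(0.723)² + (0.502)²] = 0.14784 kg m^2.
The removed disk has mass m = M·πr²/(ab) = (2.29)·π(0.0947)²/(0.723·0.502) = 0.17776 kg (same uniform areal density).
Its moment of inertia about the rotation axis (parallel-axis theorem): I_hole = (1/2)mr² + md² = (1/2)(0.17776)(0.0947)² + (0.17776)(0.104)² = 0.0027198 kg m^2.
Treating the hole as negative mass, I = I₀ − I_hole = 0.14784 − 0.0027198 = 0.14513 kg m^2.

0.145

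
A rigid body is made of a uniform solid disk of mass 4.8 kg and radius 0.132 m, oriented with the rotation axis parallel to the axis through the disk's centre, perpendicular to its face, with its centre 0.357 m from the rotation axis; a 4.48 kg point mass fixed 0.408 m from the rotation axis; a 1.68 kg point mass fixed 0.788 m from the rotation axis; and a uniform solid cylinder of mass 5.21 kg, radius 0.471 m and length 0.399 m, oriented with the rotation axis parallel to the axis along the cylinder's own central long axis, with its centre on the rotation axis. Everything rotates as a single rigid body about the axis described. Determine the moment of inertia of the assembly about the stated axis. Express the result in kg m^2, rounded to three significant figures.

3.02

Solid disk: I_cm = (1/2)MR² = (1/2)(4.8)(0.132)² = 0.041818 kg m^2; centre at d = 0.357 m, so the parallel axis theorem gives I = 0.041818 + (4.8)(0.357)² = 0.65357 kg m^2.
Point mass: I_cm = 0; centre at d = 0.408 m, so the parallel axis theorem gives I = 0 + (4.48)(0.408)² = 0.74576 kg m^2.
Point mass: I_cm = 0; centre at d = 0.788 m, so the parallel axis theorem gives I = 0 + (1.68)(0.788)² = 1.0432 kg m^2.
Solid cylinder: I_cm = (1/2)MR² = (1/2)(5.21)(0.471)² = 0.5779 kg m^2; axis through the centre, so I = 0.5779 kg m^2.
Total I = 0.65357 + 0.74576 + 1.0432 + 0.5779 = 3.0204 kg m^2.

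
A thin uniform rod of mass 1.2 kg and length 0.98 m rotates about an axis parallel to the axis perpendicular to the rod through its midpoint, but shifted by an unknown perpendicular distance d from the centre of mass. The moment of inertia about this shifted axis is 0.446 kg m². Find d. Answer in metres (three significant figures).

0.540

About the centre-of-mass axis, I_cm = (1/12)ML² = (1/12)(1.2)(0.98)² = 0.09604 kg m².
Parallel axis theorem: I = I_cm + Md², so Md² = 0.446 − 0.09604 = 0.34996 kg m².
d = √(0.34996 / 1.2) = 0.54003 m.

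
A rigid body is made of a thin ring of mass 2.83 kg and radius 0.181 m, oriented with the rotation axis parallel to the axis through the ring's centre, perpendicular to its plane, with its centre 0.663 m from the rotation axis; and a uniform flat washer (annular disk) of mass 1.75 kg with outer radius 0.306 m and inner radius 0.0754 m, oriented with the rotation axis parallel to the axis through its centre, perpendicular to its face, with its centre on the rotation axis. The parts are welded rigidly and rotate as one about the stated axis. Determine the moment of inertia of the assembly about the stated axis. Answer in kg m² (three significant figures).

1.42

Thin ring: I_cm = MR² = (2.83)(0.181)² = 0.092714 kg m²; centre at d = 0.663 m, so I = I_cm + Md² gives I = 0.092714 + (2.83)(0.663)² = 1.3367 kg m².
Annular disk: I_cm = (1/2)M(R²+r²) = (1/2)(1.75)[(0.306)² + (0.0754)²] = 0.086906 kg m²; axis through the centre, so I = 0.086906 kg m².
Total I = 1.3367 + 0.086906 = 1.4236 kg m².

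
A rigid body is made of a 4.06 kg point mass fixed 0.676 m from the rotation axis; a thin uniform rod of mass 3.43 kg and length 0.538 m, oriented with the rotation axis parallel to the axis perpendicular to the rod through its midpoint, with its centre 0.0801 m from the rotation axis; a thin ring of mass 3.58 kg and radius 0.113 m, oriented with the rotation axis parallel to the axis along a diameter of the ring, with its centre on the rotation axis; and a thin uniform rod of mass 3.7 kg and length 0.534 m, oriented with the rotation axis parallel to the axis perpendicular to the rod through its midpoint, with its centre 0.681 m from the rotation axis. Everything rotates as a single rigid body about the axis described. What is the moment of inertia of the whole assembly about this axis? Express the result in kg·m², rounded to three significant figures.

3.79

Point mass: I_cm = 0; centre at d = 0.676 m, so I = I_cm + Md² gives I = 0 + (4.06)(0.676)² = 1.8553 kg·m².
Thin rod: I_cm = (1/12)ML² = (1/12)(3.43)(0.538)² = 0.082733 kg·m²; centre at d = 0.0801 m, so I = I_cm + Md² gives I = 0.082733 + (3.43)(0.0801)² = 0.10474 kg·m².
Thin ring: I_cm = (1/2)MR² = (1/2)(3.58)(0.113)² = 0.022857 kg·m²; axis through the centre, so I = 0.022857 kg·m².
Thin rod: I_cm = (1/12)ML² = (1/12)(3.7)(0.534)² = 0.087923 kg·m²; centre at d = 0.681 m, so I = I_cm + Md² gives I = 0.087923 + (3.7)(0.681)² = 1.8038 kg·m².
Total I = 1.8553 + 0.10474 + 0.022857 + 1.8038 = 3.7868 kg·m².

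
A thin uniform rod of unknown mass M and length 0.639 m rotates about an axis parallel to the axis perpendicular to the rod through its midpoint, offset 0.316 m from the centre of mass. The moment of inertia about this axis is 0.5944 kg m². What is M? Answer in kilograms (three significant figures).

I = I_cm + Md² = (1/12)ML² + Md² = M·[0.0833333·(0.639)² + (0.316)²] = M·0.13388.
So M = 0.5944 / 0.13388 = 4.4397 kg.

4.44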